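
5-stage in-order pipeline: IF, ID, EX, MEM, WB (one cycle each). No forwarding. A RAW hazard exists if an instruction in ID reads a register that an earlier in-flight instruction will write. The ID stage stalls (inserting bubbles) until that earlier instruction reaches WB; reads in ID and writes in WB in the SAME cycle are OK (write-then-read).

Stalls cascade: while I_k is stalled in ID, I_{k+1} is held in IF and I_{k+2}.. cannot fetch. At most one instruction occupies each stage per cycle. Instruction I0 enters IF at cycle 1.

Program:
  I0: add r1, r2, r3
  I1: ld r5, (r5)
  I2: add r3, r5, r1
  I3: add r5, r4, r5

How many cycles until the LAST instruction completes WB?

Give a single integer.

I0 add r1 <- r2,r3: IF@1 ID@2 stall=0 (-) EX@3 MEM@4 WB@5
I1 ld r5 <- r5: IF@2 ID@3 stall=0 (-) EX@4 MEM@5 WB@6
I2 add r3 <- r5,r1: IF@3 ID@4 stall=2 (RAW on I1.r5 (WB@6)) EX@7 MEM@8 WB@9
I3 add r5 <- r4,r5: IF@4 ID@7 stall=0 (-) EX@8 MEM@9 WB@10

Answer: 10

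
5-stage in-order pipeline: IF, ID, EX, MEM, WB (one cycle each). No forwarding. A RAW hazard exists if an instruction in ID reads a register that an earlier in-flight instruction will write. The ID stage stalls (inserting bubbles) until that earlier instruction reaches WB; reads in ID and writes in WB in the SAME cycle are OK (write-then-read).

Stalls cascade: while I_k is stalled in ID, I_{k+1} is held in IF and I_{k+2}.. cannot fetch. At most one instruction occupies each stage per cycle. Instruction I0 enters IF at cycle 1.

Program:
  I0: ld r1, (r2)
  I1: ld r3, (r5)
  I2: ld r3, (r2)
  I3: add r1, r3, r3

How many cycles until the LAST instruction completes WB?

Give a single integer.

Answer: 10

Derivation:
I0 ld r1 <- r2: IF@1 ID@2 stall=0 (-) EX@3 MEM@4 WB@5
I1 ld r3 <- r5: IF@2 ID@3 stall=0 (-) EX@4 MEM@5 WB@6
I2 ld r3 <- r2: IF@3 ID@4 stall=0 (-) EX@5 MEM@6 WB@7
I3 add r1 <- r3,r3: IF@4 ID@5 stall=2 (RAW on I2.r3 (WB@7)) EX@8 MEM@9 WB@10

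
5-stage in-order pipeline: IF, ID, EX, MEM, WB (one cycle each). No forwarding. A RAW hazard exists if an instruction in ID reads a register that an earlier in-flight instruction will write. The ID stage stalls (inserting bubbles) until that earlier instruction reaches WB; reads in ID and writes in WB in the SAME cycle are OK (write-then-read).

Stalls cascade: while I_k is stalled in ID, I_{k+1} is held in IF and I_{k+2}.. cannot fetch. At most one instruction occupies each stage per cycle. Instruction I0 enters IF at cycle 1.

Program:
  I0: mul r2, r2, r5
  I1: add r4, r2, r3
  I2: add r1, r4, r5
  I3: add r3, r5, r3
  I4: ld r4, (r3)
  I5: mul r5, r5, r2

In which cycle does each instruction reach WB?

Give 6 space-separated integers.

I0 mul r2 <- r2,r5: IF@1 ID@2 stall=0 (-) EX@3 MEM@4 WB@5
I1 add r4 <- r2,r3: IF@2 ID@3 stall=2 (RAW on I0.r2 (WB@5)) EX@6 MEM@7 WB@8
I2 add r1 <- r4,r5: IF@3 ID@6 stall=2 (RAW on I1.r4 (WB@8)) EX@9 MEM@10 WB@11
I3 add r3 <- r5,r3: IF@6 ID@9 stall=0 (-) EX@10 MEM@11 WB@12
I4 ld r4 <- r3: IF@9 ID@10 stall=2 (RAW on I3.r3 (WB@12)) EX@13 MEM@14 WB@15
I5 mul r5 <- r5,r2: IF@10 ID@13 stall=0 (-) EX@14 MEM@15 WB@16

Answer: 5 8 11 12 15 16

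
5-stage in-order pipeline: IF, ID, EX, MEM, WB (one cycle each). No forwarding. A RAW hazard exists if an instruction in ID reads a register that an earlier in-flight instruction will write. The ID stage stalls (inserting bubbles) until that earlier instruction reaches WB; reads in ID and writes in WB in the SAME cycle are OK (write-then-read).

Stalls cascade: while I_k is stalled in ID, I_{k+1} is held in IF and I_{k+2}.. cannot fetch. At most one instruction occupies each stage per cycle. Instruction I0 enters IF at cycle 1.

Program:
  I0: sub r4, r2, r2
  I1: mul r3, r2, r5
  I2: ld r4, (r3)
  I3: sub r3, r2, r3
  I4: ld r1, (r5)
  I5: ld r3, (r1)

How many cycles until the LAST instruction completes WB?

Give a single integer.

Answer: 14

Derivation:
I0 sub r4 <- r2,r2: IF@1 ID@2 stall=0 (-) EX@3 MEM@4 WB@5
I1 mul r3 <- r2,r5: IF@2 ID@3 stall=0 (-) EX@4 MEM@5 WB@6
I2 ld r4 <- r3: IF@3 ID@4 stall=2 (RAW on I1.r3 (WB@6)) EX@7 MEM@8 WB@9
I3 sub r3 <- r2,r3: IF@4 ID@7 stall=0 (-) EX@8 MEM@9 WB@10
I4 ld r1 <- r5: IF@7 ID@8 stall=0 (-) EX@9 MEM@10 WB@11
I5 ld r3 <- r1: IF@8 ID@9 stall=2 (RAW on I4.r1 (WB@11)) EX@12 MEM@13 WB@14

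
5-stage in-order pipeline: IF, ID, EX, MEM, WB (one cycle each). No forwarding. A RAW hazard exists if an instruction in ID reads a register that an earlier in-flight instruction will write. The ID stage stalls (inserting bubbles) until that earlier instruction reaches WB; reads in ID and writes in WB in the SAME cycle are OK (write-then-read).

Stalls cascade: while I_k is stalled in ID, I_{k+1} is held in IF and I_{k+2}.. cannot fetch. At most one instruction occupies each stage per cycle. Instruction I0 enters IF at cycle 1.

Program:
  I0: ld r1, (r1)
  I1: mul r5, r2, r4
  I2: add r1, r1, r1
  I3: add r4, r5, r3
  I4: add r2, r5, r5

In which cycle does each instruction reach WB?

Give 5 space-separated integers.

Answer: 5 6 8 9 10

Derivation:
I0 ld r1 <- r1: IF@1 ID@2 stall=0 (-) EX@3 MEM@4 WB@5
I1 mul r5 <- r2,r4: IF@2 ID@3 stall=0 (-) EX@4 MEM@5 WB@6
I2 add r1 <- r1,r1: IF@3 ID@4 stall=1 (RAW on I0.r1 (WB@5)) EX@6 MEM@7 WB@8
I3 add r4 <- r5,r3: IF@4 ID@6 stall=0 (-) EX@7 MEM@8 WB@9
I4 add r2 <- r5,r5: IF@6 ID@7 stall=0 (-) EX@8 MEM@9 WB@10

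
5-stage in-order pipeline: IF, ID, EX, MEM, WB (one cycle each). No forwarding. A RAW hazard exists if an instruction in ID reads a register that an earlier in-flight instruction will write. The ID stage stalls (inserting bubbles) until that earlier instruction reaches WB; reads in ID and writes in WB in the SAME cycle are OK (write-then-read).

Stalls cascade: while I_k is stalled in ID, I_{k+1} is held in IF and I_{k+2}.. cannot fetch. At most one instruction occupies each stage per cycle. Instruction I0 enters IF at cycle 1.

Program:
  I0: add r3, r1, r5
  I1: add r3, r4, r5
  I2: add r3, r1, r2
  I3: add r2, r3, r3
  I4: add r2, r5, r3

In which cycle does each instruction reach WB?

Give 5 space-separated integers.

Answer: 5 6 7 10 11

Derivation:
I0 add r3 <- r1,r5: IF@1 ID@2 stall=0 (-) EX@3 MEM@4 WB@5
I1 add r3 <- r4,r5: IF@2 ID@3 stall=0 (-) EX@4 MEM@5 WB@6
I2 add r3 <- r1,r2: IF@3 ID@4 stall=0 (-) EX@5 MEM@6 WB@7
I3 add r2 <- r3,r3: IF@4 ID@5 stall=2 (RAW on I2.r3 (WB@7)) EX@8 MEM@9 WB@10
I4 add r2 <- r5,r3: IF@5 ID@8 stall=0 (-) EX@9 MEM@10 WB@11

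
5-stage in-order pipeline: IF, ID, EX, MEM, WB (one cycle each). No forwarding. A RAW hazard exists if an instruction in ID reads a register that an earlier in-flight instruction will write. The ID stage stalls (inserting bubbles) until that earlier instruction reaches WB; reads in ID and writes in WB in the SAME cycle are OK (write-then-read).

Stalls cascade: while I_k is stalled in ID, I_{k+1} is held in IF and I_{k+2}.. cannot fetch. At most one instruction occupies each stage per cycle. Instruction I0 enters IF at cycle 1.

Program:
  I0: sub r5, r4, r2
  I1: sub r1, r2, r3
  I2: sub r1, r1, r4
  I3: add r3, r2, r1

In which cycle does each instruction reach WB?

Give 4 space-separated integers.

Answer: 5 6 9 12

Derivation:
I0 sub r5 <- r4,r2: IF@1 ID@2 stall=0 (-) EX@3 MEM@4 WB@5
I1 sub r1 <- r2,r3: IF@2 ID@3 stall=0 (-) EX@4 MEM@5 WB@6
I2 sub r1 <- r1,r4: IF@3 ID@4 stall=2 (RAW on I1.r1 (WB@6)) EX@7 MEM@8 WB@9
I3 add r3 <- r2,r1: IF@4 ID@7 stall=2 (RAW on I2.r1 (WB@9)) EX@10 MEM@11 WB@12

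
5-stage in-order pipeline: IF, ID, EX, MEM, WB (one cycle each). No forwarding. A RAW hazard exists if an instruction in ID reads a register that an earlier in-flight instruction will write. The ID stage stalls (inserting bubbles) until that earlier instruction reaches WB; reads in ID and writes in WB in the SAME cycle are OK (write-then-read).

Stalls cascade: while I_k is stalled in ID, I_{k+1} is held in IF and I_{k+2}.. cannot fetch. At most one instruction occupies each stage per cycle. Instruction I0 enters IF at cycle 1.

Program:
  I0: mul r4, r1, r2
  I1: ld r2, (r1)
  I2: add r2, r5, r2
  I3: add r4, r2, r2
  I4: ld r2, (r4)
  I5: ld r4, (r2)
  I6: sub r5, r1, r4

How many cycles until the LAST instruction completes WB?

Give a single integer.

I0 mul r4 <- r1,r2: IF@1 ID@2 stall=0 (-) EX@3 MEM@4 WB@5
I1 ld r2 <- r1: IF@2 ID@3 stall=0 (-) EX@4 MEM@5 WB@6
I2 add r2 <- r5,r2: IF@3 ID@4 stall=2 (RAW on I1.r2 (WB@6)) EX@7 MEM@8 WB@9
I3 add r4 <- r2,r2: IF@4 ID@7 stall=2 (RAW on I2.r2 (WB@9)) EX@10 MEM@11 WB@12
I4 ld r2 <- r4: IF@7 ID@10 stall=2 (RAW on I3.r4 (WB@12)) EX@13 MEM@14 WB@15
I5 ld r4 <- r2: IF@10 ID@13 stall=2 (RAW on I4.r2 (WB@15)) EX@16 MEM@17 WB@18
I6 sub r5 <- r1,r4: IF@13 ID@16 stall=2 (RAW on I5.r4 (WB@18)) EX@19 MEM@20 WB@21

Answer: 21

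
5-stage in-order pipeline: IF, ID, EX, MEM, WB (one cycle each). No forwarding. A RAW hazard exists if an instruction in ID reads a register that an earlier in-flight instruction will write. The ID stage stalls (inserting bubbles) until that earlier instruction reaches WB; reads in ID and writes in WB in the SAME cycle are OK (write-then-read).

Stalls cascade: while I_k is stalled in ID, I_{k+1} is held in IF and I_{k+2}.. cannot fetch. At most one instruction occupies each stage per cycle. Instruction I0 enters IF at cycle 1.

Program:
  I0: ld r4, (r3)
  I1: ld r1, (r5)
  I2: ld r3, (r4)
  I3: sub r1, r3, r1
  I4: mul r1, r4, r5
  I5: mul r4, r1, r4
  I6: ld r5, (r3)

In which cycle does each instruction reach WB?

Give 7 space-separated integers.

I0 ld r4 <- r3: IF@1 ID@2 stall=0 (-) EX@3 MEM@4 WB@5
I1 ld r1 <- r5: IF@2 ID@3 stall=0 (-) EX@4 MEM@5 WB@6
I2 ld r3 <- r4: IF@3 ID@4 stall=1 (RAW on I0.r4 (WB@5)) EX@6 MEM@7 WB@8
I3 sub r1 <- r3,r1: IF@4 ID@6 stall=2 (RAW on I2.r3 (WB@8)) EX@9 MEM@10 WB@11
I4 mul r1 <- r4,r5: IF@6 ID@9 stall=0 (-) EX@10 MEM@11 WB@12
I5 mul r4 <- r1,r4: IF@9 ID@10 stall=2 (RAW on I4.r1 (WB@12)) EX@13 MEM@14 WB@15
I6 ld r5 <- r3: IF@10 ID@13 stall=0 (-) EX@14 MEM@15 WB@16

Answer: 5 6 8 11 12 15 16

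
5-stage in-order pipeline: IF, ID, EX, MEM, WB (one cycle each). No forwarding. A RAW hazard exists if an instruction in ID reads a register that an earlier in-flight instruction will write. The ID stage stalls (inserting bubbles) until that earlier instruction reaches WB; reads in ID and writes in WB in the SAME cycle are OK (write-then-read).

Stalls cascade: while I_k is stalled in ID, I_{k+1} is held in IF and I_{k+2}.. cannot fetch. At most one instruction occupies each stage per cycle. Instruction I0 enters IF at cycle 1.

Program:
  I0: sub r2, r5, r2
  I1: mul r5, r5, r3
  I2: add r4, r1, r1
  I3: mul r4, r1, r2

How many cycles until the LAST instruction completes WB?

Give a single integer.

I0 sub r2 <- r5,r2: IF@1 ID@2 stall=0 (-) EX@3 MEM@4 WB@5
I1 mul r5 <- r5,r3: IF@2 ID@3 stall=0 (-) EX@4 MEM@5 WB@6
I2 add r4 <- r1,r1: IF@3 ID@4 stall=0 (-) EX@5 MEM@6 WB@7
I3 mul r4 <- r1,r2: IF@4 ID@5 stall=0 (-) EX@6 MEM@7 WB@8

Answer: 8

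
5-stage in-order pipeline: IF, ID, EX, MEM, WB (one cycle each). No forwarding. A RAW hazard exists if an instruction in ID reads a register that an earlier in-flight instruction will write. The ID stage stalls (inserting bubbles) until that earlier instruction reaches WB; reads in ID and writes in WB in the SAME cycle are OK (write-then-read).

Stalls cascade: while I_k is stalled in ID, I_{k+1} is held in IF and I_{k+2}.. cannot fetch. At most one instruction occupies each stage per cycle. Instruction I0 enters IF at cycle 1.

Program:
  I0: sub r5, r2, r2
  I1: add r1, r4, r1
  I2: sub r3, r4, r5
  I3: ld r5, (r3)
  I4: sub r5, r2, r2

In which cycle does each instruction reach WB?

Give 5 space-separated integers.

Answer: 5 6 8 11 12

Derivation:
I0 sub r5 <- r2,r2: IF@1 ID@2 stall=0 (-) EX@3 MEM@4 WB@5
I1 add r1 <- r4,r1: IF@2 ID@3 stall=0 (-) EX@4 MEM@5 WB@6
I2 sub r3 <- r4,r5: IF@3 ID@4 stall=1 (RAW on I0.r5 (WB@5)) EX@6 MEM@7 WB@8
I3 ld r5 <- r3: IF@4 ID@6 stall=2 (RAW on I2.r3 (WB@8)) EX@9 MEM@10 WB@11
I4 sub r5 <- r2,r2: IF@6 ID@9 stall=0 (-) EX@10 MEM@11 WB@12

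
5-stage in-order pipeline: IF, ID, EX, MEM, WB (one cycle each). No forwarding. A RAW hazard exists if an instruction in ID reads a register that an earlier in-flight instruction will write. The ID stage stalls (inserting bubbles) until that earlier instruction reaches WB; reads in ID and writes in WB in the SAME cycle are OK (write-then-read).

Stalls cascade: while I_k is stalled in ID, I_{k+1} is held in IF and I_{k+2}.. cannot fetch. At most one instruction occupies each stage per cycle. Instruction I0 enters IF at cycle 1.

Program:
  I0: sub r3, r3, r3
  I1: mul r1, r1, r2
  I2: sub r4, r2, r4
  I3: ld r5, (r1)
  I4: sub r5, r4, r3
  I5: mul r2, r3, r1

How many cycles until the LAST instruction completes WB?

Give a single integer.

I0 sub r3 <- r3,r3: IF@1 ID@2 stall=0 (-) EX@3 MEM@4 WB@5
I1 mul r1 <- r1,r2: IF@2 ID@3 stall=0 (-) EX@4 MEM@5 WB@6
I2 sub r4 <- r2,r4: IF@3 ID@4 stall=0 (-) EX@5 MEM@6 WB@7
I3 ld r5 <- r1: IF@4 ID@5 stall=1 (RAW on I1.r1 (WB@6)) EX@7 MEM@8 WB@9
I4 sub r5 <- r4,r3: IF@5 ID@7 stall=0 (-) EX@8 MEM@9 WB@10
I5 mul r2 <- r3,r1: IF@7 ID@8 stall=0 (-) EX@9 MEM@10 WB@11

Answer: 11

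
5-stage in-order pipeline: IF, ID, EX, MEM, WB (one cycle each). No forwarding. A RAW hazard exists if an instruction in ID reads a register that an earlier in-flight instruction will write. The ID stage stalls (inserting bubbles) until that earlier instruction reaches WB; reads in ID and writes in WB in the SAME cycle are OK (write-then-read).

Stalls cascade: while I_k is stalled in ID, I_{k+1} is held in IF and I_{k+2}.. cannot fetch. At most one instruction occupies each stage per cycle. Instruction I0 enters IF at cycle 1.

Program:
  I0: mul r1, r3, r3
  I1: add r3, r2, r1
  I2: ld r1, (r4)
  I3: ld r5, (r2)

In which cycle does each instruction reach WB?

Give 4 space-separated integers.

Answer: 5 8 9 10

Derivation:
I0 mul r1 <- r3,r3: IF@1 ID@2 stall=0 (-) EX@3 MEM@4 WB@5
I1 add r3 <- r2,r1: IF@2 ID@3 stall=2 (RAW on I0.r1 (WB@5)) EX@6 MEM@7 WB@8
I2 ld r1 <- r4: IF@3 ID@6 stall=0 (-) EX@7 MEM@8 WB@9
I3 ld r5 <- r2: IF@6 ID@7 stall=0 (-) EX@8 MEM@9 WB@10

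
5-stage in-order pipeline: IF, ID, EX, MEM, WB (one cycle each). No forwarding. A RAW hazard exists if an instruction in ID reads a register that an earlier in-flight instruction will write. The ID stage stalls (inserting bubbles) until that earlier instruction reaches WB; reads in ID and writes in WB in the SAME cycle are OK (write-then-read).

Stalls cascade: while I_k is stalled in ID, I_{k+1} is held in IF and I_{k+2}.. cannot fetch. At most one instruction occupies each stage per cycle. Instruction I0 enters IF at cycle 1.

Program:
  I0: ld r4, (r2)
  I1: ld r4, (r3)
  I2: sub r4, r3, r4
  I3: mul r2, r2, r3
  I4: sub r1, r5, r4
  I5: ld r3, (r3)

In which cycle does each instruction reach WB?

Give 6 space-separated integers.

Answer: 5 6 9 10 12 13

Derivation:
I0 ld r4 <- r2: IF@1 ID@2 stall=0 (-) EX@3 MEM@4 WB@5
I1 ld r4 <- r3: IF@2 ID@3 stall=0 (-) EX@4 MEM@5 WB@6
I2 sub r4 <- r3,r4: IF@3 ID@4 stall=2 (RAW on I1.r4 (WB@6)) EX@7 MEM@8 WB@9
I3 mul r2 <- r2,r3: IF@4 ID@7 stall=0 (-) EX@8 MEM@9 WB@10
I4 sub r1 <- r5,r4: IF@7 ID@8 stall=1 (RAW on I2.r4 (WB@9)) EX@10 MEM@11 WB@12
I5 ld r3 <- r3: IF@8 ID@10 stall=0 (-) EX@11 MEM@12 WB@13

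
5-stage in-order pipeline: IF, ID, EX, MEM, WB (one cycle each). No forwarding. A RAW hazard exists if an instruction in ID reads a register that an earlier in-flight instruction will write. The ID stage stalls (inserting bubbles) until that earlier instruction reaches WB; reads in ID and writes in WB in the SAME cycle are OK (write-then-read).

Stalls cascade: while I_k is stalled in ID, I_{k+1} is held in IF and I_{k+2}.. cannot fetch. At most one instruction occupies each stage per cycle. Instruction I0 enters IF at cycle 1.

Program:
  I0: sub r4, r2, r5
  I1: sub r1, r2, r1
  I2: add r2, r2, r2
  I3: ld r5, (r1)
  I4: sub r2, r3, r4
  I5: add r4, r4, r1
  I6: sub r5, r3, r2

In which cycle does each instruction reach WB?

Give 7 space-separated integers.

Answer: 5 6 7 9 10 11 13

Derivation:
I0 sub r4 <- r2,r5: IF@1 ID@2 stall=0 (-) EX@3 MEM@4 WB@5
I1 sub r1 <- r2,r1: IF@2 ID@3 stall=0 (-) EX@4 MEM@5 WB@6
I2 add r2 <- r2,r2: IF@3 ID@4 stall=0 (-) EX@5 MEM@6 WB@7
I3 ld r5 <- r1: IF@4 ID@5 stall=1 (RAW on I1.r1 (WB@6)) EX@7 MEM@8 WB@9
I4 sub r2 <- r3,r4: IF@5 ID@7 stall=0 (-) EX@8 MEM@9 WB@10
I5 add r4 <- r4,r1: IF@7 ID@8 stall=0 (-) EX@9 MEM@10 WB@11
I6 sub r5 <- r3,r2: IF@8 ID@9 stall=1 (RAW on I4.r2 (WB@10)) EX@11 MEM@12 WB@13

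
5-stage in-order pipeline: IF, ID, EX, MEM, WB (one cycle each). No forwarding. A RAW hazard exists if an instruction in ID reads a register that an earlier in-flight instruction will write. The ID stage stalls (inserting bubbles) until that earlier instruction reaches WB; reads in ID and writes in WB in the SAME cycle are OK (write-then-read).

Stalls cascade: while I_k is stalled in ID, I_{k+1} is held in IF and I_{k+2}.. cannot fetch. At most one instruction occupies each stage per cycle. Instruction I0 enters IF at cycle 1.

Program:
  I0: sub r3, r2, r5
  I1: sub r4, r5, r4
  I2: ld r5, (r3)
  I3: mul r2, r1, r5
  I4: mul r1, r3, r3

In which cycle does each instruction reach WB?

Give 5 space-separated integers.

I0 sub r3 <- r2,r5: IF@1 ID@2 stall=0 (-) EX@3 MEM@4 WB@5
I1 sub r4 <- r5,r4: IF@2 ID@3 stall=0 (-) EX@4 MEM@5 WB@6
I2 ld r5 <- r3: IF@3 ID@4 stall=1 (RAW on I0.r3 (WB@5)) EX@6 MEM@7 WB@8
I3 mul r2 <- r1,r5: IF@4 ID@6 stall=2 (RAW on I2.r5 (WB@8)) EX@9 MEM@10 WB@11
I4 mul r1 <- r3,r3: IF@6 ID@9 stall=0 (-) EX@10 MEM@11 WB@12

Answer: 5 6 8 11 12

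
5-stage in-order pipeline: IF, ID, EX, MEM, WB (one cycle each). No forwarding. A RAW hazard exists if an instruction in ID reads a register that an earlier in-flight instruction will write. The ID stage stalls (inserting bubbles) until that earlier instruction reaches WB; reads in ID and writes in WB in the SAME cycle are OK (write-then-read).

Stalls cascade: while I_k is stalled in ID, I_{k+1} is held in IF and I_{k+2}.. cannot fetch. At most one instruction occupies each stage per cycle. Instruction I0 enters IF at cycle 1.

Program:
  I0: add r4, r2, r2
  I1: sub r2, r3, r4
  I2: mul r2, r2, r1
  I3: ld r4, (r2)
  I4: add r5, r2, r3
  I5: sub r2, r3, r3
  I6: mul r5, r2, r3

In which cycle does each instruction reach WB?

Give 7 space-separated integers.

Answer: 5 8 11 14 15 16 19

Derivation:
I0 add r4 <- r2,r2: IF@1 ID@2 stall=0 (-) EX@3 MEM@4 WB@5
I1 sub r2 <- r3,r4: IF@2 ID@3 stall=2 (RAW on I0.r4 (WB@5)) EX@6 MEM@7 WB@8
I2 mul r2 <- r2,r1: IF@3 ID@6 stall=2 (RAW on I1.r2 (WB@8)) EX@9 MEM@10 WB@11
I3 ld r4 <- r2: IF@6 ID@9 stall=2 (RAW on I2.r2 (WB@11)) EX@12 MEM@13 WB@14
I4 add r5 <- r2,r3: IF@9 ID@12 stall=0 (-) EX@13 MEM@14 WB@15
I5 sub r2 <- r3,r3: IF@12 ID@13 stall=0 (-) EX@14 MEM@15 WB@16
I6 mul r5 <- r2,r3: IF@13 ID@14 stall=2 (RAW on I5.r2 (WB@16)) EX@17 MEM@18 WB@19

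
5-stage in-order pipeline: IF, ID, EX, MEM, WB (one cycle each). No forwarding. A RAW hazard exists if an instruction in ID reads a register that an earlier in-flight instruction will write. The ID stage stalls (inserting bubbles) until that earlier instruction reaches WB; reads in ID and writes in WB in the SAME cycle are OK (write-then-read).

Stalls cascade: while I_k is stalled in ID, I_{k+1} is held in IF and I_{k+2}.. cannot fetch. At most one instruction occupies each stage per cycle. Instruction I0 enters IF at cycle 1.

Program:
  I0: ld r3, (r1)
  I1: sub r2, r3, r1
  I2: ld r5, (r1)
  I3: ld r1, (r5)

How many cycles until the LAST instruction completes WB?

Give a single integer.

I0 ld r3 <- r1: IF@1 ID@2 stall=0 (-) EX@3 MEM@4 WB@5
I1 sub r2 <- r3,r1: IF@2 ID@3 stall=2 (RAW on I0.r3 (WB@5)) EX@6 MEM@7 WB@8
I2 ld r5 <- r1: IF@3 ID@6 stall=0 (-) EX@7 MEM@8 WB@9
I3 ld r1 <- r5: IF@6 ID@7 stall=2 (RAW on I2.r5 (WB@9)) EX@10 MEM@11 WB@12

Answer: 12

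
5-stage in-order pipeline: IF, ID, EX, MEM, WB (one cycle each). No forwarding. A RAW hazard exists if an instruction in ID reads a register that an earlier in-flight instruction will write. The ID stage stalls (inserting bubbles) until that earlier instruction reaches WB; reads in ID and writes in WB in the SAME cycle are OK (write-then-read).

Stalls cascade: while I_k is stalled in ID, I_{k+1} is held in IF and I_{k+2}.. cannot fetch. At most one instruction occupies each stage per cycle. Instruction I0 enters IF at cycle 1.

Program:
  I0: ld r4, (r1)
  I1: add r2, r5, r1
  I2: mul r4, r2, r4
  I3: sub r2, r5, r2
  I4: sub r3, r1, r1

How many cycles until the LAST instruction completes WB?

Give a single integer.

I0 ld r4 <- r1: IF@1 ID@2 stall=0 (-) EX@3 MEM@4 WB@5
I1 add r2 <- r5,r1: IF@2 ID@3 stall=0 (-) EX@4 MEM@5 WB@6
I2 mul r4 <- r2,r4: IF@3 ID@4 stall=2 (RAW on I1.r2 (WB@6)) EX@7 MEM@8 WB@9
I3 sub r2 <- r5,r2: IF@4 ID@7 stall=0 (-) EX@8 MEM@9 WB@10
I4 sub r3 <- r1,r1: IF@7 ID@8 stall=0 (-) EX@9 MEM@10 WB@11

Answer: 11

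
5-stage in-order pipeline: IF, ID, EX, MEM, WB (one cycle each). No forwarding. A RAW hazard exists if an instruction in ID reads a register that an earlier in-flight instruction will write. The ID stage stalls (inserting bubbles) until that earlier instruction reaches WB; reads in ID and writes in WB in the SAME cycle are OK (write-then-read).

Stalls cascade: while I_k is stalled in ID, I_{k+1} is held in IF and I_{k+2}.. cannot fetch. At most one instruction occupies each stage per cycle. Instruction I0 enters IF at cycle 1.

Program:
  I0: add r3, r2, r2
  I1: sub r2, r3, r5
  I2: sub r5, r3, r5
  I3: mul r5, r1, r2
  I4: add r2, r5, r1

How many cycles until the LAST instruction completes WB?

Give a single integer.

I0 add r3 <- r2,r2: IF@1 ID@2 stall=0 (-) EX@3 MEM@4 WB@5
I1 sub r2 <- r3,r5: IF@2 ID@3 stall=2 (RAW on I0.r3 (WB@5)) EX@6 MEM@7 WB@8
I2 sub r5 <- r3,r5: IF@3 ID@6 stall=0 (-) EX@7 MEM@8 WB@9
I3 mul r5 <- r1,r2: IF@6 ID@7 stall=1 (RAW on I1.r2 (WB@8)) EX@9 MEM@10 WB@11
I4 add r2 <- r5,r1: IF@7 ID@9 stall=2 (RAW on I3.r5 (WB@11)) EX@12 MEM@13 WB@14

Answer: 14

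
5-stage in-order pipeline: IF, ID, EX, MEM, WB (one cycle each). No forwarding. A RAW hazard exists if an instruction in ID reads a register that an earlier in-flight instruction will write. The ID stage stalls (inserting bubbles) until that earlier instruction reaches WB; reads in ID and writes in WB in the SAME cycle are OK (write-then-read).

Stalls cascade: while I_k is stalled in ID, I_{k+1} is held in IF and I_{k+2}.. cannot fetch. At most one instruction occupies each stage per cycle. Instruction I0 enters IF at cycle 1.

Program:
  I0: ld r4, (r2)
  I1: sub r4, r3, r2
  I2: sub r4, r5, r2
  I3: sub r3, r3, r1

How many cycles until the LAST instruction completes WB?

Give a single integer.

Answer: 8

Derivation:
I0 ld r4 <- r2: IF@1 ID@2 stall=0 (-) EX@3 MEM@4 WB@5
I1 sub r4 <- r3,r2: IF@2 ID@3 stall=0 (-) EX@4 MEM@5 WB@6
I2 sub r4 <- r5,r2: IF@3 ID@4 stall=0 (-) EX@5 MEM@6 WB@7
I3 sub r3 <- r3,r1: IF@4 ID@5 stall=0 (-) EX@6 MEM@7 WB@8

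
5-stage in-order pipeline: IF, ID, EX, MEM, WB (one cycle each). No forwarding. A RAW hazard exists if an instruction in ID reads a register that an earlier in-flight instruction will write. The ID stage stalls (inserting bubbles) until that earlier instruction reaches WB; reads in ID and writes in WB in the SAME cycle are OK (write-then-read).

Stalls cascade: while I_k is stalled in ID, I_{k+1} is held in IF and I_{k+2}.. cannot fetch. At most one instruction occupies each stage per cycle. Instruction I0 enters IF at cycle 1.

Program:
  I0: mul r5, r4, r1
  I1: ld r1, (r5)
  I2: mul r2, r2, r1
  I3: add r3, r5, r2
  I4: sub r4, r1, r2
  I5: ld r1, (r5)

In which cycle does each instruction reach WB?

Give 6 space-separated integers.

I0 mul r5 <- r4,r1: IF@1 ID@2 stall=0 (-) EX@3 MEM@4 WB@5
I1 ld r1 <- r5: IF@2 ID@3 stall=2 (RAW on I0.r5 (WB@5)) EX@6 MEM@7 WB@8
I2 mul r2 <- r2,r1: IF@3 ID@6 stall=2 (RAW on I1.r1 (WB@8)) EX@9 MEM@10 WB@11
I3 add r3 <- r5,r2: IF@6 ID@9 stall=2 (RAW on I2.r2 (WB@11)) EX@12 MEM@13 WB@14
I4 sub r4 <- r1,r2: IF@9 ID@12 stall=0 (-) EX@13 MEM@14 WB@15
I5 ld r1 <- r5: IF@12 ID@13 stall=0 (-) EX@14 MEM@15 WB@16

Answer: 5 8 11 14 15 16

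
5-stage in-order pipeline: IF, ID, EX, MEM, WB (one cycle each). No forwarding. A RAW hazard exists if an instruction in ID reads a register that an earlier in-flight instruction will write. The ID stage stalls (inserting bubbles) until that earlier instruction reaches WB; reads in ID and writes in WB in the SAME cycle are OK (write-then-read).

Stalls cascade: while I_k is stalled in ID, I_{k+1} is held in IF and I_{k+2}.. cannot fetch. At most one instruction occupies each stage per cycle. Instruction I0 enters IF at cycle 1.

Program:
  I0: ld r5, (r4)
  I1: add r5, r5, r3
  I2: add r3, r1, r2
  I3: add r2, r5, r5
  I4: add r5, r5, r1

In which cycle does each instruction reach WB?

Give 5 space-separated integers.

I0 ld r5 <- r4: IF@1 ID@2 stall=0 (-) EX@3 MEM@4 WB@5
I1 add r5 <- r5,r3: IF@2 ID@3 stall=2 (RAW on I0.r5 (WB@5)) EX@6 MEM@7 WB@8
I2 add r3 <- r1,r2: IF@3 ID@6 stall=0 (-) EX@7 MEM@8 WB@9
I3 add r2 <- r5,r5: IF@6 ID@7 stall=1 (RAW on I1.r5 (WB@8)) EX@9 MEM@10 WB@11
I4 add r5 <- r5,r1: IF@7 ID@9 stall=0 (-) EX@10 MEM@11 WB@12

Answer: 5 8 9 11 12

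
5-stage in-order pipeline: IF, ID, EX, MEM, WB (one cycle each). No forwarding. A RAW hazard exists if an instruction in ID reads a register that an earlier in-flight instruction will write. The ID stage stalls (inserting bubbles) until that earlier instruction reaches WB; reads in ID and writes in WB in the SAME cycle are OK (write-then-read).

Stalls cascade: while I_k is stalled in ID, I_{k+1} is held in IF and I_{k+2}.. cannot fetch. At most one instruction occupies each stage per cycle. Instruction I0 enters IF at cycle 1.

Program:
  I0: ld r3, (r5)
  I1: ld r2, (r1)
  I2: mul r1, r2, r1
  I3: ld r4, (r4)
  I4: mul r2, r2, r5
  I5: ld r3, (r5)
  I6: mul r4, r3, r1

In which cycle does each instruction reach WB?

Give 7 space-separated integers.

I0 ld r3 <- r5: IF@1 ID@2 stall=0 (-) EX@3 MEM@4 WB@5
I1 ld r2 <- r1: IF@2 ID@3 stall=0 (-) EX@4 MEM@5 WB@6
I2 mul r1 <- r2,r1: IF@3 ID@4 stall=2 (RAW on I1.r2 (WB@6)) EX@7 MEM@8 WB@9
I3 ld r4 <- r4: IF@4 ID@7 stall=0 (-) EX@8 MEM@9 WB@10
I4 mul r2 <- r2,r5: IF@7 ID@8 stall=0 (-) EX@9 MEM@10 WB@11
I5 ld r3 <- r5: IF@8 ID@9 stall=0 (-) EX@10 MEM@11 WB@12
I6 mul r4 <- r3,r1: IF@9 ID@10 stall=2 (RAW on I5.r3 (WB@12)) EX@13 MEM@14 WB@15

Answer: 5 6 9 10 11 12 15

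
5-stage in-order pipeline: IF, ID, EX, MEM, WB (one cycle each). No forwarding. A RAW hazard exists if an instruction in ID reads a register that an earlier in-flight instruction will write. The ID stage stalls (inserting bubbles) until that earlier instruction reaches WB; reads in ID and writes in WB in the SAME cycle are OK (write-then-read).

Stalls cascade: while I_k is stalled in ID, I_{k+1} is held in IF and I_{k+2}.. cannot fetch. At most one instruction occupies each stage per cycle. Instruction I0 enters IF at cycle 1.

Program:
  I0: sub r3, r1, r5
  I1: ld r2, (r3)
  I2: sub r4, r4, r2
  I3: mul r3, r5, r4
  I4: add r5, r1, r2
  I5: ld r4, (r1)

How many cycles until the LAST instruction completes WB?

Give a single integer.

I0 sub r3 <- r1,r5: IF@1 ID@2 stall=0 (-) EX@3 MEM@4 WB@5
I1 ld r2 <- r3: IF@2 ID@3 stall=2 (RAW on I0.r3 (WB@5)) EX@6 MEM@7 WB@8
I2 sub r4 <- r4,r2: IF@3 ID@6 stall=2 (RAW on I1.r2 (WB@8)) EX@9 MEM@10 WB@11
I3 mul r3 <- r5,r4: IF@6 ID@9 stall=2 (RAW on I2.r4 (WB@11)) EX@12 MEM@13 WB@14
I4 add r5 <- r1,r2: IF@9 ID@12 stall=0 (-) EX@13 MEM@14 WB@15
I5 ld r4 <- r1: IF@12 ID@13 stall=0 (-) EX@14 MEM@15 WB@16

Answer: 16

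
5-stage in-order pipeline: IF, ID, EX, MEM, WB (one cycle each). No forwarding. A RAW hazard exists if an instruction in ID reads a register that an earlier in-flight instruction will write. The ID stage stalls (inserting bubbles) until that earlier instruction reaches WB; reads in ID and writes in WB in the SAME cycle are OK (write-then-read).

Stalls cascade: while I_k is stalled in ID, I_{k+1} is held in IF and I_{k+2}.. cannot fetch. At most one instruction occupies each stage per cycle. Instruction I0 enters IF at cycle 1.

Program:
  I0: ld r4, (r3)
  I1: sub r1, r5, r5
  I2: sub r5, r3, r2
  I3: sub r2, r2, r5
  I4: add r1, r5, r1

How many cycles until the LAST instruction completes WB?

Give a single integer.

I0 ld r4 <- r3: IF@1 ID@2 stall=0 (-) EX@3 MEM@4 WB@5
I1 sub r1 <- r5,r5: IF@2 ID@3 stall=0 (-) EX@4 MEM@5 WB@6
I2 sub r5 <- r3,r2: IF@3 ID@4 stall=0 (-) EX@5 MEM@6 WB@7
I3 sub r2 <- r2,r5: IF@4 ID@5 stall=2 (RAW on I2.r5 (WB@7)) EX@8 MEM@9 WB@10
I4 add r1 <- r5,r1: IF@5 ID@8 stall=0 (-) EX@9 MEM@10 WB@11

Answer: 11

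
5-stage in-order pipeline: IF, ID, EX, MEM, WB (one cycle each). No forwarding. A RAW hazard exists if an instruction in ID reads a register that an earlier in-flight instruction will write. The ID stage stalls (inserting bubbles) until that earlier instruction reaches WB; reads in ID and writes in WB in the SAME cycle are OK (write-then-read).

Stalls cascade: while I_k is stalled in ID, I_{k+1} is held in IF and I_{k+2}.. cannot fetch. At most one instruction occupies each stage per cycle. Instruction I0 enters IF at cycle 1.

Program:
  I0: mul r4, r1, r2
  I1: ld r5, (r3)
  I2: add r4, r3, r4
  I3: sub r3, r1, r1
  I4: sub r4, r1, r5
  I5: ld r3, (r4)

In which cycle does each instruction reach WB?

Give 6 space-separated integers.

Answer: 5 6 8 9 10 13

Derivation:
I0 mul r4 <- r1,r2: IF@1 ID@2 stall=0 (-) EX@3 MEM@4 WB@5
I1 ld r5 <- r3: IF@2 ID@3 stall=0 (-) EX@4 MEM@5 WB@6
I2 add r4 <- r3,r4: IF@3 ID@4 stall=1 (RAW on I0.r4 (WB@5)) EX@6 MEM@7 WB@8
I3 sub r3 <- r1,r1: IF@4 ID@6 stall=0 (-) EX@7 MEM@8 WB@9
I4 sub r4 <- r1,r5: IF@6 ID@7 stall=0 (-) EX@8 MEM@9 WB@10
I5 ld r3 <- r4: IF@7 ID@8 stall=2 (RAW on I4.r4 (WB@10)) EX@11 MEM@12 WB@13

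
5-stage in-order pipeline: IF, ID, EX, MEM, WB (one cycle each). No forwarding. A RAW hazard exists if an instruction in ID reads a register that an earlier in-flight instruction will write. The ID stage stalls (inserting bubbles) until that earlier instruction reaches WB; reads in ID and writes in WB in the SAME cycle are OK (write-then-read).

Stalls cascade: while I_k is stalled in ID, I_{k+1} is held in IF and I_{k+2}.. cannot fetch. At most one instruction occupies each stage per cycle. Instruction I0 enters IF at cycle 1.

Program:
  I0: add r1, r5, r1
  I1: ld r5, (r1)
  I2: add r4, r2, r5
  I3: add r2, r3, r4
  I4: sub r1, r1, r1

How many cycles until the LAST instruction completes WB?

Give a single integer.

Answer: 15

Derivation:
I0 add r1 <- r5,r1: IF@1 ID@2 stall=0 (-) EX@3 MEM@4 WB@5
I1 ld r5 <- r1: IF@2 ID@3 stall=2 (RAW on I0.r1 (WB@5)) EX@6 MEM@7 WB@8
I2 add r4 <- r2,r5: IF@3 ID@6 stall=2 (RAW on I1.r5 (WB@8)) EX@9 MEM@10 WB@11
I3 add r2 <- r3,r4: IF@6 ID@9 stall=2 (RAW on I2.r4 (WB@11)) EX@12 MEM@13 WB@14
I4 sub r1 <- r1,r1: IF@9 ID@12 stall=0 (-) EX@13 MEM@14 WB@15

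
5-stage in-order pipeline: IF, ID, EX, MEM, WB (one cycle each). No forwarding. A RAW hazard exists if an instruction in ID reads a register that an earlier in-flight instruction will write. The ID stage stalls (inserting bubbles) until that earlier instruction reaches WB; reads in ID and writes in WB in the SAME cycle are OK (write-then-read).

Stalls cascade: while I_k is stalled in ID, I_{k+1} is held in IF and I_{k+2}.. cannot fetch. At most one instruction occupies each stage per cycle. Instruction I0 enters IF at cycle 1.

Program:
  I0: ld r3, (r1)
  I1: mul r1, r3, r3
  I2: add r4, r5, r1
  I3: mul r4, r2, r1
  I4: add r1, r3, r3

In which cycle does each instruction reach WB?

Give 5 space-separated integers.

Answer: 5 8 11 12 13

Derivation:
I0 ld r3 <- r1: IF@1 ID@2 stall=0 (-) EX@3 MEM@4 WB@5
I1 mul r1 <- r3,r3: IF@2 ID@3 stall=2 (RAW on I0.r3 (WB@5)) EX@6 MEM@7 WB@8
I2 add r4 <- r5,r1: IF@3 ID@6 stall=2 (RAW on I1.r1 (WB@8)) EX@9 MEM@10 WB@11
I3 mul r4 <- r2,r1: IF@6 ID@9 stall=0 (-) EX@10 MEM@11 WB@12
I4 add r1 <- r3,r3: IF@9 ID@10 stall=0 (-) EX@11 MEM@12 WB@13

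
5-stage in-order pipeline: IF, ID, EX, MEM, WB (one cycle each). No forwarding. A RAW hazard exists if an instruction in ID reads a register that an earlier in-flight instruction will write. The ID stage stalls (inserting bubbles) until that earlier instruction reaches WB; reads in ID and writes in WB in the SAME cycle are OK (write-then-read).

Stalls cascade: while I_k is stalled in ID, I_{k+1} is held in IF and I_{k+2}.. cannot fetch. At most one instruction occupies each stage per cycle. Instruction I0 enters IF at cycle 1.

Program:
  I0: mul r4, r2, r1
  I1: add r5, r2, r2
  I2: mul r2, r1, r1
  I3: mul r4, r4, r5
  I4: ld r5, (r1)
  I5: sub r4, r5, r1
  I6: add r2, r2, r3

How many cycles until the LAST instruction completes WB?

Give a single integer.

Answer: 14

Derivation:
I0 mul r4 <- r2,r1: IF@1 ID@2 stall=0 (-) EX@3 MEM@4 WB@5
I1 add r5 <- r2,r2: IF@2 ID@3 stall=0 (-) EX@4 MEM@5 WB@6
I2 mul r2 <- r1,r1: IF@3 ID@4 stall=0 (-) EX@5 MEM@6 WB@7
I3 mul r4 <- r4,r5: IF@4 ID@5 stall=1 (RAW on I1.r5 (WB@6)) EX@7 MEM@8 WB@9
I4 ld r5 <- r1: IF@5 ID@7 stall=0 (-) EX@8 MEM@9 WB@10
I5 sub r4 <- r5,r1: IF@7 ID@8 stall=2 (RAW on I4.r5 (WB@10)) EX@11 MEM@12 WB@13
I6 add r2 <- r2,r3: IF@8 ID@11 stall=0 (-) EX@12 MEM@13 WB@14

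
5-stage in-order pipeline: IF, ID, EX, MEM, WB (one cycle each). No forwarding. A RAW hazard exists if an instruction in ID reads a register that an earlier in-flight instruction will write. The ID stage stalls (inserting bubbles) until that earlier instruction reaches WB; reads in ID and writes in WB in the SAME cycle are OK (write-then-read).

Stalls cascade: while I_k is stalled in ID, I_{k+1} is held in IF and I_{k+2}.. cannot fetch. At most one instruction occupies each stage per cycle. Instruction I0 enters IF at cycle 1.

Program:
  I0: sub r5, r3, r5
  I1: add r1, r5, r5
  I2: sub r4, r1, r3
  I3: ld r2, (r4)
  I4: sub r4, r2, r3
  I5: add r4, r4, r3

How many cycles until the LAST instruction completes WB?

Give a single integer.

I0 sub r5 <- r3,r5: IF@1 ID@2 stall=0 (-) EX@3 MEM@4 WB@5
I1 add r1 <- r5,r5: IF@2 ID@3 stall=2 (RAW on I0.r5 (WB@5)) EX@6 MEM@7 WB@8
I2 sub r4 <- r1,r3: IF@3 ID@6 stall=2 (RAW on I1.r1 (WB@8)) EX@9 MEM@10 WB@11
I3 ld r2 <- r4: IF@6 ID@9 stall=2 (RAW on I2.r4 (WB@11)) EX@12 MEM@13 WB@14
I4 sub r4 <- r2,r3: IF@9 ID@12 stall=2 (RAW on I3.r2 (WB@14)) EX@15 MEM@16 WB@17
I5 add r4 <- r4,r3: IF@12 ID@15 stall=2 (RAW on I4.r4 (WB@17)) EX@18 MEM@19 WB@20

Answer: 20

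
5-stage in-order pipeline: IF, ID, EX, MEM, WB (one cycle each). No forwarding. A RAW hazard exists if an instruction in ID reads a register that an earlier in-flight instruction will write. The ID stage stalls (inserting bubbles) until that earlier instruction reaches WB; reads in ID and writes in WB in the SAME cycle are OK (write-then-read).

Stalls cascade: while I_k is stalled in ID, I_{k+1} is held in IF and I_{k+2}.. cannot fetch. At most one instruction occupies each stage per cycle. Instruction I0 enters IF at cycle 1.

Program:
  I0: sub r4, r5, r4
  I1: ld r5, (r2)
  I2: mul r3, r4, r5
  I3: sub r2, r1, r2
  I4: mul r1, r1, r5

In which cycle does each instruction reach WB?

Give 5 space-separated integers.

Answer: 5 6 9 10 11

Derivation:
I0 sub r4 <- r5,r4: IF@1 ID@2 stall=0 (-) EX@3 MEM@4 WB@5
I1 ld r5 <- r2: IF@2 ID@3 stall=0 (-) EX@4 MEM@5 WB@6
I2 mul r3 <- r4,r5: IF@3 ID@4 stall=2 (RAW on I1.r5 (WB@6)) EX@7 MEM@8 WB@9
I3 sub r2 <- r1,r2: IF@4 ID@7 stall=0 (-) EX@8 MEM@9 WB@10
I4 mul r1 <- r1,r5: IF@7 ID@8 stall=0 (-) EX@9 MEM@10 WB@11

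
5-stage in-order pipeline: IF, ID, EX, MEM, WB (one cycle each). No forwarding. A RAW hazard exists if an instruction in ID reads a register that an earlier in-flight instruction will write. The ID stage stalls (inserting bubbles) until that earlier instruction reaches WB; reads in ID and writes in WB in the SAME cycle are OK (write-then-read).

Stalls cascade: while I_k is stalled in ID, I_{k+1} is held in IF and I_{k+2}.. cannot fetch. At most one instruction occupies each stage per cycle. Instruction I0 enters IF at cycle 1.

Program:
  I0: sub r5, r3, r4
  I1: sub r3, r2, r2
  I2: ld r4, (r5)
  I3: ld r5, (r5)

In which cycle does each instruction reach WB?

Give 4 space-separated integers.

I0 sub r5 <- r3,r4: IF@1 ID@2 stall=0 (-) EX@3 MEM@4 WB@5
I1 sub r3 <- r2,r2: IF@2 ID@3 stall=0 (-) EX@4 MEM@5 WB@6
I2 ld r4 <- r5: IF@3 ID@4 stall=1 (RAW on I0.r5 (WB@5)) EX@6 MEM@7 WB@8
I3 ld r5 <- r5: IF@4 ID@6 stall=0 (-) EX@7 MEM@8 WB@9

Answer: 5 6 8 9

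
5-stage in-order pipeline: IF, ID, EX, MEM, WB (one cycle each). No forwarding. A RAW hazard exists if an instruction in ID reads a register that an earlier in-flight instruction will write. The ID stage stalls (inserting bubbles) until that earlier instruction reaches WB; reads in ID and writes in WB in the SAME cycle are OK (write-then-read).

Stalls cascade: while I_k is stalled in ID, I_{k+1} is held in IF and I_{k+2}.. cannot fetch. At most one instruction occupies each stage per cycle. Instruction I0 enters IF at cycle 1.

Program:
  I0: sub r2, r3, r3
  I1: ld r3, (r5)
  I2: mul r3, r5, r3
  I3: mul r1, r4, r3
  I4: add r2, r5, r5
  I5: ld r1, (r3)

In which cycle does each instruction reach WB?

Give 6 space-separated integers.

Answer: 5 6 9 12 13 14

Derivation:
I0 sub r2 <- r3,r3: IF@1 ID@2 stall=0 (-) EX@3 MEM@4 WB@5
I1 ld r3 <- r5: IF@2 ID@3 stall=0 (-) EX@4 MEM@5 WB@6
I2 mul r3 <- r5,r3: IF@3 ID@4 stall=2 (RAW on I1.r3 (WB@6)) EX@7 MEM@8 WB@9
I3 mul r1 <- r4,r3: IF@4 ID@7 stall=2 (RAW on I2.r3 (WB@9)) EX@10 MEM@11 WB@12
I4 add r2 <- r5,r5: IF@7 ID@10 stall=0 (-) EX@11 MEM@12 WB@13
I5 ld r1 <- r3: IF@10 ID@11 stall=0 (-) EX@12 MEM@13 WB@14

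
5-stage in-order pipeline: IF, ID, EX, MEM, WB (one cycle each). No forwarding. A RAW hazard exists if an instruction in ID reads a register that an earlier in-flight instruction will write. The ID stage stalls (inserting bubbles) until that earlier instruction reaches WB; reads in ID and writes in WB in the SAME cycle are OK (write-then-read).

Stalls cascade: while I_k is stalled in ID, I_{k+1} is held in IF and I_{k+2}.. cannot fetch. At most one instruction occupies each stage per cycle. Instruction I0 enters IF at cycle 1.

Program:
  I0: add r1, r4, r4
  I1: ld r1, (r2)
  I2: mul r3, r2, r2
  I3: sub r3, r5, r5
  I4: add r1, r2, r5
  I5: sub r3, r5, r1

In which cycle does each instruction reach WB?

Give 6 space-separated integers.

I0 add r1 <- r4,r4: IF@1 ID@2 stall=0 (-) EX@3 MEM@4 WB@5
I1 ld r1 <- r2: IF@2 ID@3 stall=0 (-) EX@4 MEM@5 WB@6
I2 mul r3 <- r2,r2: IF@3 ID@4 stall=0 (-) EX@5 MEM@6 WB@7
I3 sub r3 <- r5,r5: IF@4 ID@5 stall=0 (-) EX@6 MEM@7 WB@8
I4 add r1 <- r2,r5: IF@5 ID@6 stall=0 (-) EX@7 MEM@8 WB@9
I5 sub r3 <- r5,r1: IF@6 ID@7 stall=2 (RAW on I4.r1 (WB@9)) EX@10 MEM@11 WB@12

Answer: 5 6 7 8 9 12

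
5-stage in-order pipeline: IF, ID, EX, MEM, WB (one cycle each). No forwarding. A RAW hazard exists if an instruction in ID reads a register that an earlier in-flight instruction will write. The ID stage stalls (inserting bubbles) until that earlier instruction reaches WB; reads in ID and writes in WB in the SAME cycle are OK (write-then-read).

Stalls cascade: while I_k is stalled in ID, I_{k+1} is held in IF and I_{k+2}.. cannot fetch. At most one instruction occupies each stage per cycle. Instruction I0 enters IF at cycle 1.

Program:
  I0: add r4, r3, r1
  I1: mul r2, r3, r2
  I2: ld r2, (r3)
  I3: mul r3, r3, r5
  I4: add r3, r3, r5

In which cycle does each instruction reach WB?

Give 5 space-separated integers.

Answer: 5 6 7 8 11

Derivation:
I0 add r4 <- r3,r1: IF@1 ID@2 stall=0 (-) EX@3 MEM@4 WB@5
I1 mul r2 <- r3,r2: IF@2 ID@3 stall=0 (-) EX@4 MEM@5 WB@6
I2 ld r2 <- r3: IF@3 ID@4 stall=0 (-) EX@5 MEM@6 WB@7
I3 mul r3 <- r3,r5: IF@4 ID@5 stall=0 (-) EX@6 MEM@7 WB@8
I4 add r3 <- r3,r5: IF@5 ID@6 stall=2 (RAW on I3.r3 (WB@8)) EX@9 MEM@10 WB@11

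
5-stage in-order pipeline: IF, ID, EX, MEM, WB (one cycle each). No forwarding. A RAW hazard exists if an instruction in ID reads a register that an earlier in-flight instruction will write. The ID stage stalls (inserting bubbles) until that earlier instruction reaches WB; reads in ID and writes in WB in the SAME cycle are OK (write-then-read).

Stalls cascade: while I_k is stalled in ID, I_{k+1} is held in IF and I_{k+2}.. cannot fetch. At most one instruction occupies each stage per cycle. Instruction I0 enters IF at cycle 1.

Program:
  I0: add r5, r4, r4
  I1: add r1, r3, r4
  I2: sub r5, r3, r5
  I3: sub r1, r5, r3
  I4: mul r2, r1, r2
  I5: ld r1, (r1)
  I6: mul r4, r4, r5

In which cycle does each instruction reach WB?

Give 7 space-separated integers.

Answer: 5 6 8 11 14 15 16

Derivation:
I0 add r5 <- r4,r4: IF@1 ID@2 stall=0 (-) EX@3 MEM@4 WB@5
I1 add r1 <- r3,r4: IF@2 ID@3 stall=0 (-) EX@4 MEM@5 WB@6
I2 sub r5 <- r3,r5: IF@3 ID@4 stall=1 (RAW on I0.r5 (WB@5)) EX@6 MEM@7 WB@8
I3 sub r1 <- r5,r3: IF@4 ID@6 stall=2 (RAW on I2.r5 (WB@8)) EX@9 MEM@10 WB@11
I4 mul r2 <- r1,r2: IF@6 ID@9 stall=2 (RAW on I3.r1 (WB@11)) EX@12 MEM@13 WB@14
I5 ld r1 <- r1: IF@9 ID@12 stall=0 (-) EX@13 MEM@14 WB@15
I6 mul r4 <- r4,r5: IF@12 ID@13 stall=0 (-) EX@14 MEM@15 WB@16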